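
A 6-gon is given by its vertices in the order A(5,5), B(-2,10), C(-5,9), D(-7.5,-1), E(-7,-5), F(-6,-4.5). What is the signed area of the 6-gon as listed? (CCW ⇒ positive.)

94.5

Apply the surveyor's formula: 2A = Σ (x_i·y_{i+1} − x_{i+1}·y_i), indices taken mod 6.
Cross-terms: 60, 32, 72.5, 30.5, 1.5, -7.5  ⇒  Σ = 189
Signed area = Σ/2 = 94.5 (positive ⇒ counter-clockwise traversal).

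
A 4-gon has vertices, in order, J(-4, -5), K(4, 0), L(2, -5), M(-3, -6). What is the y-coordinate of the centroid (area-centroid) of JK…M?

Apply the shoelace (surveyor's) formula. First the cross-terms c_i = x_i·y_{i+1} − x_{i+1}·y_i:
  20, -20, -27, -9  ⇒  2A = -36, A = -18.
Then Σ (y_i + y_{i+1})·c_i = 396, so ȳ = 396 / (6·(-18)) = -11/3.

-11/3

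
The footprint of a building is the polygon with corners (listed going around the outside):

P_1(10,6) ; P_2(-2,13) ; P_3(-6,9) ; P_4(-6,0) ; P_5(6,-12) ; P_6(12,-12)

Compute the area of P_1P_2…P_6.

296

Σ = (142) + (60) + (54) + (72) + (72) + (192) = 592
Area = |Σ|/2 = 296.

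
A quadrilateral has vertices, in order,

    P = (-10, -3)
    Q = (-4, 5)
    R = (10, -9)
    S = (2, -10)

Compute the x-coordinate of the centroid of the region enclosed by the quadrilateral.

Apply Gauss's area formula. First the cross-terms c_i = x_i·y_{i+1} − x_{i+1}·y_i:
  -62, -14, -82, -106  ⇒  2A = -264, A = -132.
Then Σ (x_i + x_{i+1})·c_i = 648, so x̄ = 648 / (6·(-132)) = -9/11.

-9/11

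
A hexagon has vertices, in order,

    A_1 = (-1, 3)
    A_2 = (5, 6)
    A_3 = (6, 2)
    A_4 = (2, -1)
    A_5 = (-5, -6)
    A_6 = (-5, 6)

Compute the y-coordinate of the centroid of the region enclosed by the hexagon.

Apply the surveyor's formula. First the cross-terms c_i = x_i·y_{i+1} − x_{i+1}·y_i:
  -21, -26, -10, -17, -60, -9  ⇒  2A = -143, A = -71.5.
Then Σ (y_i + y_{i+1})·c_i = -369, so ȳ = -369 / (6·(-71.5)) = 123/143.

123/143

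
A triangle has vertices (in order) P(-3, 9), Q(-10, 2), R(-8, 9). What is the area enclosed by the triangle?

17.5

Apply the shoelace (surveyor's) formula: 2A = Σ (x_i·y_{i+1} − x_{i+1}·y_i), indices taken mod 3.
Cross-terms: 84, -74, -45  ⇒  Σ = -35
Area = |Σ|/2 = 17.5.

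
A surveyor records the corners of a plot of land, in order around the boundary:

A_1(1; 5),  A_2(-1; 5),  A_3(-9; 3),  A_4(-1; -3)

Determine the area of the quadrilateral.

40

Σ = (10) + (42) + (30) + (-2) = 80
Area = |Σ|/2 = 40.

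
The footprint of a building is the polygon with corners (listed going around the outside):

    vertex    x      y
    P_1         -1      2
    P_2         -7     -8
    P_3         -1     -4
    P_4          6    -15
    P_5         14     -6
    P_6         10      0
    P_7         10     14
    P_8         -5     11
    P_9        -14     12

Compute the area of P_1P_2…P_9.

356.5

Σ = (22) + (20) + (39) + (174) + (60) + (140) + (180) + (94) + (-16) = 713
Area = |Σ|/2 = 356.5.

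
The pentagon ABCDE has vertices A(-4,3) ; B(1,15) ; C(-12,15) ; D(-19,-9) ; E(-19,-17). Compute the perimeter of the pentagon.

|AB| = √((5)² + (12)²) = √169 = 13
|BC| = √((-13)² + (0)²) = √169 = 13
|CD| = √((-7)² + (-24)²) = √625 = 25
|DE| = √((0)² + (-8)²) = √64 = 8
|EA| = √((15)² + (20)²) = √625 = 25
Perimeter = 13 + 13 + 25 + 8 + 25 = 84.

84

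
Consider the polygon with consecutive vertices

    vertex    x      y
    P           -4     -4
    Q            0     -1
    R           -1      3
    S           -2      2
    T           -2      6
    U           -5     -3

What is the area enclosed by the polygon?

21.5

Σ = (4) + (-1) + (4) + (-8) + (36) + (8) = 43
Area = |Σ|/2 = 21.5.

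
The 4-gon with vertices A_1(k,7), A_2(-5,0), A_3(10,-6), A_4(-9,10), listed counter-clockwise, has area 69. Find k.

The doubled signed area Σ (x_i y_{i+1} − x_{i+1} y_i) is linear in k.
With k=0 it equals 48; the coefficient of k is -10 (from the two edges through A_1).
So -10·k + 48 = 2·69 = 138 ⇒ k = -9.

-9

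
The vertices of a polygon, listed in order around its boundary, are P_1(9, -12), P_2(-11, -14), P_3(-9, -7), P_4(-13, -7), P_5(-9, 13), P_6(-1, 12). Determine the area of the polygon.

P_1→P_2: (9)(-14) − (-11)(-12) = -258
P_2→P_3: (-11)(-7) − (-9)(-14) = -49
P_3→P_4: (-9)(-7) − (-13)(-7) = -28
P_4→P_5: (-13)(13) − (-9)(-7) = -232
P_5→P_6: (-9)(12) − (-1)(13) = -95
P_6→P_1: (-1)(-12) − (9)(12) = -96
Σ = -758
Area = |Σ|/2 = 379.

379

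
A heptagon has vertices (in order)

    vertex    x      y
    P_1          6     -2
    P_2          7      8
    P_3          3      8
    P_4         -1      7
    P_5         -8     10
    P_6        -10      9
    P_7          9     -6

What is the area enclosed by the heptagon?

97

Σ = (62) + (32) + (29) + (46) + (28) + (-21) + (18) = 194
Area = |Σ|/2 = 97.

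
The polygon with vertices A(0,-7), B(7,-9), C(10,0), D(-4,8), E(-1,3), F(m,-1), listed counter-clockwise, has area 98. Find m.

2

Write out the shoelace sum; only the two edges meeting at F involve m:
2·Area = [((-1)·(-1) − m·3) + (m·(-7) − 0·(-1))] + 215
       = -10·m + 216 = 196
⇒ m = 2.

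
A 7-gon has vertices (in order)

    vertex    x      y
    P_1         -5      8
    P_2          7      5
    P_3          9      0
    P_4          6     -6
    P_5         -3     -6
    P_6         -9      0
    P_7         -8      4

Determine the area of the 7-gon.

184

Σ = (-81) + (-45) + (-54) + (-54) + (-54) + (-36) + (-44) = -368
Area = |Σ|/2 = 184.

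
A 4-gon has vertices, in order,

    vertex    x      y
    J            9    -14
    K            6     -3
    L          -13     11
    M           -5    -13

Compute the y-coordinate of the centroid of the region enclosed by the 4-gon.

Apply the shoelace formula. First the cross-terms c_i = x_i·y_{i+1} − x_{i+1}·y_i:
  57, 27, 224, 187  ⇒  2A = 495, A = 247.5.
Then Σ (y_i + y_{i+1})·c_i = -6250, so ȳ = -6250 / (6·247.5) = -1250/297.

-1250/297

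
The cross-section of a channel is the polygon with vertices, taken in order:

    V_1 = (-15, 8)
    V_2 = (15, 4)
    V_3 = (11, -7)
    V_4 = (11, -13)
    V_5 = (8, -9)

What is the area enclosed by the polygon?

230.5

Apply the shoelace formula: 2A = Σ (x_i·y_{i+1} − x_{i+1}·y_i), indices taken mod 5.
Σ = (-180) + (-149) + (-66) + (5) + (-71) = -461
Area = |Σ|/2 = 230.5.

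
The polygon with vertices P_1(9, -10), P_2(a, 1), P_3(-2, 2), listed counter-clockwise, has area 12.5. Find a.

1

The doubled signed area Σ (x_i y_{i+1} − x_{i+1} y_i) is linear in a.
With a=0 it equals 13; the coefficient of a is 12 (from the two edges through P_2).
So 12·a + 13 = 2·12.5 = 25 ⇒ a = 1.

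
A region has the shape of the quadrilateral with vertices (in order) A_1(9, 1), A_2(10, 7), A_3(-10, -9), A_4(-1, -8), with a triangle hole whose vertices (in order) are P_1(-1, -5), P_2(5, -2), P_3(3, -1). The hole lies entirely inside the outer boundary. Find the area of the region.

81.5

Outer boundary:
Apply the shoelace formula: 2A = Σ (x_i·y_{i+1} − x_{i+1}·y_i), indices taken mod 4.
Cross-terms: 53, -20, 71, 71  ⇒  Σ = 175
Area = |Σ|/2 = 87.5.
Hole:
Apply Gauss's area formula: 2A = Σ (x_i·y_{i+1} − x_{i+1}·y_i), indices taken mod 3.
P_1→P_2: (-1)(-2) − (5)(-5) = 27
P_2→P_3: (5)(-1) − (3)(-2) = 1
P_3→P_1: (3)(-5) − (-1)(-1) = -16
Σ = 12
Area = |Σ|/2 = 6.
Net area = 87.5 − 6 = 81.5.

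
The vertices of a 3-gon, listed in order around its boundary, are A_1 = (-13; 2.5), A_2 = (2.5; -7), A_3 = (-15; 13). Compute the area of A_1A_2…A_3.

Cross-terms: 84.75, -72.5, 131.5  ⇒  Σ = 143.75
Area = |Σ|/2 = 71.875.

71.875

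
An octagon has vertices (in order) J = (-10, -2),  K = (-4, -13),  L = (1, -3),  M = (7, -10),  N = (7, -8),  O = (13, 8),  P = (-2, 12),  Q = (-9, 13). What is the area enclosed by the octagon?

367

Apply the surveyor's formula: 2A = Σ (x_i·y_{i+1} − x_{i+1}·y_i), indices taken mod 8.
Cross-terms: 122, 25, 11, 14, 160, 172, 82, 148  ⇒  Σ = 734
Area = |Σ|/2 = 367.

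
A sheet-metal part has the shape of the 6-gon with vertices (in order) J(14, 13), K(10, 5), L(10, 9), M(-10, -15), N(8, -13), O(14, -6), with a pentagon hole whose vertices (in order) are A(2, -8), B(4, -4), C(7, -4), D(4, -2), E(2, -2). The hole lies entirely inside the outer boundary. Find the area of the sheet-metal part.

Outer boundary:
Cross-terms: -60, 40, -60, 250, 134, 266  ⇒  Σ = 570
Area = |Σ|/2 = 285.
Hole:
A→B: (2)(-4) − (4)(-8) = 24
B→C: (4)(-4) − (7)(-4) = 12
C→D: (7)(-2) − (4)(-4) = 2
D→E: (4)(-2) − (2)(-2) = -4
E→A: (2)(-8) − (2)(-2) = -12
Σ = 22
Area = |Σ|/2 = 11.
Net area = 285 − 11 = 274.

274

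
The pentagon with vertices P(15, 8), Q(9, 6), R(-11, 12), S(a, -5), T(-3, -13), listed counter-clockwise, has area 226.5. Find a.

-2

Write out the shoelace sum; only the two edges meeting at S involve a:
2·Area = [((-11)·(-5) − a·12) + (a·(-13) − (-3)·(-5))] + 363
       = -25·a + 403 = 453
⇒ a = -2.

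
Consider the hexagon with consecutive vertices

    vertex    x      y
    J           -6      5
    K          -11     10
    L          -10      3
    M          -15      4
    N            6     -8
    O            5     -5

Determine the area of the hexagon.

Apply the shoelace (surveyor's) formula: 2A = Σ (x_i·y_{i+1} − x_{i+1}·y_i), indices taken mod 6.
Cross-terms: -5, 67, 5, 96, 10, -5  ⇒  Σ = 168
Area = |Σ|/2 = 84.

84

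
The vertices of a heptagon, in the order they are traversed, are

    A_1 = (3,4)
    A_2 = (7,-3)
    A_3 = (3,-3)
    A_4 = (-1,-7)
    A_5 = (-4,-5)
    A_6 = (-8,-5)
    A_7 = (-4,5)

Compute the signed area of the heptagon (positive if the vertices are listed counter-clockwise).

Cross-terms: -37, -12, -24, -23, -20, -60, -31  ⇒  Σ = -207
Signed area = Σ/2 = -103.5 (negative ⇒ clockwise traversal).

-103.5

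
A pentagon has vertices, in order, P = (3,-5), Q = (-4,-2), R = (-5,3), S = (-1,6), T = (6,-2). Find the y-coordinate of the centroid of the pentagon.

Apply Gauss's area formula. First the cross-terms c_i = x_i·y_{i+1} − x_{i+1}·y_i:
  -26, -22, -27, -34, -24  ⇒  2A = -133, A = -66.5.
Then Σ (y_i + y_{i+1})·c_i = -51, so ȳ = -51 / (6·(-66.5)) = 17/133.

17/133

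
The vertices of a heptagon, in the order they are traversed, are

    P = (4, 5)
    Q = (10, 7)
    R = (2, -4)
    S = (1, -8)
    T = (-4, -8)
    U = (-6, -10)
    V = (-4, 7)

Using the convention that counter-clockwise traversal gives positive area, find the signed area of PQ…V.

Apply the shoelace formula: 2A = Σ (x_i·y_{i+1} − x_{i+1}·y_i), indices taken mod 7.
Σ = (-22) + (-54) + (-12) + (-40) + (-8) + (-82) + (-48) = -266
Signed area = Σ/2 = -133 (negative ⇒ clockwise traversal).

-133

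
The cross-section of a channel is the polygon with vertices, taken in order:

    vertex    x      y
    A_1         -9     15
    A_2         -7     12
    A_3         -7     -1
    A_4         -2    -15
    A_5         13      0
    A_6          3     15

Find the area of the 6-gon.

380.5

Σ = (-3) + (91) + (103) + (195) + (195) + (180) = 761
Area = |Σ|/2 = 380.5.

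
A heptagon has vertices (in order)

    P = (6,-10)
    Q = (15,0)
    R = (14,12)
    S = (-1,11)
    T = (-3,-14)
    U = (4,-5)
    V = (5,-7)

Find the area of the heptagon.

Apply the shoelace formula: 2A = Σ (x_i·y_{i+1} − x_{i+1}·y_i), indices taken mod 7.
Cross-terms: 150, 180, 166, 47, 71, -3, -8  ⇒  Σ = 603
Area = |Σ|/2 = 301.5.

301.5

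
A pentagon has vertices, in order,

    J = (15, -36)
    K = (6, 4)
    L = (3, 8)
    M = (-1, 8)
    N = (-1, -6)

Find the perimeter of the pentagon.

98

|JK| = √((-9)² + (40)²) = √1681 = 41
|KL| = √((-3)² + (4)²) = √25 = 5
|LM| = √((-4)² + (0)²) = √16 = 4
|MN| = √((0)² + (-14)²) = √196 = 14
|NJ| = √((16)² + (-30)²) = √1156 = 34
Perimeter = 41 + 5 + 4 + 14 + 34 = 98.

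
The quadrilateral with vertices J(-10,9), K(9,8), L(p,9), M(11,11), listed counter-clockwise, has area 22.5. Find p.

5

The doubled signed area Σ (x_i y_{i+1} − x_{i+1} y_i) is linear in p.
With p=0 it equals 30; the coefficient of p is 3 (from the two edges through L).
So 3·p + 30 = 2·22.5 = 45 ⇒ p = 5.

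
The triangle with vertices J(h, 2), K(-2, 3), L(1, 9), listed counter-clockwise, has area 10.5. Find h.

Write out the shoelace sum; only the two edges meeting at J involve h:
2·Area = [(1·2 − h·9) + (h·3 − (-2)·2)] + -21
       = -6·h + -15 = 21
⇒ h = -6.

-6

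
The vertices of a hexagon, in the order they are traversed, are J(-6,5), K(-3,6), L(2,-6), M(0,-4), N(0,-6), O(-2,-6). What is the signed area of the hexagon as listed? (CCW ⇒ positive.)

-40.5

Cross-terms: -21, 6, -8, 0, -12, -46  ⇒  Σ = -81
Signed area = Σ/2 = -40.5 (negative ⇒ clockwise traversal).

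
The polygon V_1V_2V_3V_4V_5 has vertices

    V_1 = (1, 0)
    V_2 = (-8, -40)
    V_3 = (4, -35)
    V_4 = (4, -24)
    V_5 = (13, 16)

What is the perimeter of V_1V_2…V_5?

126

|V_1V_2| = √((-9)² + (-40)²) = √1681 = 41
|V_2V_3| = √((12)² + (5)²) = √169 = 13
|V_3V_4| = √((0)² + (11)²) = √121 = 11
|V_4V_5| = √((9)² + (40)²) = √1681 = 41
|V_5V_1| = √((-12)² + (-16)²) = √400 = 20
Perimeter = 41 + 13 + 11 + 41 + 20 = 126.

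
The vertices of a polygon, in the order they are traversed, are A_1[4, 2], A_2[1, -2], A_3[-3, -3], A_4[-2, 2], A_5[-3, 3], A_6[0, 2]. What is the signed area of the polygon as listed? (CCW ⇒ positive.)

Apply the surveyor's formula: 2A = Σ (x_i·y_{i+1} − x_{i+1}·y_i), indices taken mod 6.
Σ = (-10) + (-9) + (-12) + (0) + (-6) + (-8) = -45
Signed area = Σ/2 = -22.5 (negative ⇒ clockwise traversal).

-22.5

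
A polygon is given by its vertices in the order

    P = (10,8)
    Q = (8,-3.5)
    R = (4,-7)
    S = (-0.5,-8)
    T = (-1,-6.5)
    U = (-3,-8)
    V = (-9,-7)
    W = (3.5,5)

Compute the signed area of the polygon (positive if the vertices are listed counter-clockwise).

Apply the surveyor's formula: 2A = Σ (x_i·y_{i+1} − x_{i+1}·y_i), indices taken mod 8.
Σ = (-99) + (-42) + (-35.5) + (-4.75) + (-11.5) + (-51) + (-20.5) + (-22) = -286.25
Signed area = Σ/2 = -143.125 (negative ⇒ clockwise traversal).

-143.125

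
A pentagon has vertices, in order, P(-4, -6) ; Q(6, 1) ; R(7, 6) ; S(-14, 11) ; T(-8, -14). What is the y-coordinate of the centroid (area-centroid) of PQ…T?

116/83

Apply the surveyor's formula. First the cross-terms c_i = x_i·y_{i+1} − x_{i+1}·y_i:
  32, 29, 161, 284, -8  ⇒  2A = 498, A = 249.
Then Σ (y_i + y_{i+1})·c_i = 2088, so ȳ = 2088 / (6·249) = 116/83.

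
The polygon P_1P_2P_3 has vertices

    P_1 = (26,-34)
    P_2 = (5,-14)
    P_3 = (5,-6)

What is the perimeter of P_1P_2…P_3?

72

|P_1P_2| = √((-21)² + (20)²) = √841 = 29
|P_2P_3| = √((0)² + (8)²) = √64 = 8
|P_3P_1| = √((21)² + (-28)²) = √1225 = 35
Perimeter = 29 + 8 + 35 = 72.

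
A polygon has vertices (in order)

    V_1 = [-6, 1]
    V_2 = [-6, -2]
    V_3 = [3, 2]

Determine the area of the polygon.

Apply the surveyor's formula: 2A = Σ (x_i·y_{i+1} − x_{i+1}·y_i), indices taken mod 3.
Σ = (18) + (-6) + (15) = 27
Area = |Σ|/2 = 13.5.

13.5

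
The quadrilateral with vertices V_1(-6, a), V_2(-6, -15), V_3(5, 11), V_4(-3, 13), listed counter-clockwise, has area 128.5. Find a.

Write out the shoelace sum; only the two edges meeting at V_1 involve a:
2·Area = [((-3)·a − (-6)·13) + ((-6)·(-15) − (-6)·a)] + 107
       = 3·a + 275 = 257
⇒ a = -6.

-6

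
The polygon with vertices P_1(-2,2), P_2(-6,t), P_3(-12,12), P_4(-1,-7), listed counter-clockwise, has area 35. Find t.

Write out the shoelace sum; only the two edges meeting at P_2 involve t:
2·Area = [((-2)·t − (-6)·2) + ((-6)·12 − (-12)·t)] + 80
       = 10·t + 20 = 70
⇒ t = 5.

5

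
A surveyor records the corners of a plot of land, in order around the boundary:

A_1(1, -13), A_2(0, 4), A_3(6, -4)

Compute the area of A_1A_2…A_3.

Σ = (4) + (-24) + (-74) = -94
Area = |Σ|/2 = 47.

47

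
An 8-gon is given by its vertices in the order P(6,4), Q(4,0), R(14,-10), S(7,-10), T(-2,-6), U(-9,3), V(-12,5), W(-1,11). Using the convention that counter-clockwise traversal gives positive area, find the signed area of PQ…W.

Σ = (-16) + (-40) + (-70) + (-62) + (-60) + (-9) + (-127) + (-70) = -454
Signed area = Σ/2 = -227 (negative ⇒ clockwise traversal).

-227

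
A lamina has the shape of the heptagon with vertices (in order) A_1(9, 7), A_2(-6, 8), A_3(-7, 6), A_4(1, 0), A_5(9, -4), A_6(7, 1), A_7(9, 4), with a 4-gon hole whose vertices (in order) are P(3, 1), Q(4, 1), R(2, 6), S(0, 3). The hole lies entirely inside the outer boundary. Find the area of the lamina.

94.5

Outer boundary:
Cross-terms: 114, 20, -6, -4, 37, 19, 27  ⇒  Σ = 207
Area = |Σ|/2 = 103.5.
Hole:
Σ = (-1) + (22) + (6) + (-9) = 18
Area = |Σ|/2 = 9.
Net area = 103.5 − 9 = 94.5.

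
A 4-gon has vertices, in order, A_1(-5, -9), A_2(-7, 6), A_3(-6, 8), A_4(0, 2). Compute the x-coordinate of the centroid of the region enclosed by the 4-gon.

-466/115

Apply the surveyor's formula. First the cross-terms c_i = x_i·y_{i+1} − x_{i+1}·y_i:
  -93, -20, -12, 10  ⇒  2A = -115, A = -57.5.
Then Σ (x_i + x_{i+1})·c_i = 1398, so x̄ = 1398 / (6·(-57.5)) = -466/115.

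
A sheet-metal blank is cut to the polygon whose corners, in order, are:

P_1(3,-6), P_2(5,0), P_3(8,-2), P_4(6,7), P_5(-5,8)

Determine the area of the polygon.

88.5

Apply Gauss's area formula: 2A = Σ (x_i·y_{i+1} − x_{i+1}·y_i), indices taken mod 5.
Σ = (30) + (-10) + (68) + (83) + (6) = 177
Area = |Σ|/2 = 88.5.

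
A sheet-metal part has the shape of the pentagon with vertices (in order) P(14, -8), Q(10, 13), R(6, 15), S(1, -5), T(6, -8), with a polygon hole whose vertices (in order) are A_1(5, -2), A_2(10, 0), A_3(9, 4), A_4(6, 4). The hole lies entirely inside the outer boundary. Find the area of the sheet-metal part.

167.5

Outer boundary:
Apply the surveyor's formula: 2A = Σ (x_i·y_{i+1} − x_{i+1}·y_i), indices taken mod 5.
Cross-terms: 262, 72, -45, 22, 64  ⇒  Σ = 375
Area = |Σ|/2 = 187.5.
Hole:
Σ = (20) + (40) + (12) + (-32) = 40
Area = |Σ|/2 = 20.
Net area = 187.5 − 20 = 167.5.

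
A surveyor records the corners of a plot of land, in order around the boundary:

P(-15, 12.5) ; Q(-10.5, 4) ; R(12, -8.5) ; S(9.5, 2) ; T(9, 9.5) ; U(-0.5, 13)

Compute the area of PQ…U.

300

Apply the surveyor's formula: 2A = Σ (x_i·y_{i+1} − x_{i+1}·y_i), indices taken mod 6.
Σ = (71.25) + (41.25) + (104.75) + (72.25) + (121.75) + (188.75) = 600
Area = |Σ|/2 = 300.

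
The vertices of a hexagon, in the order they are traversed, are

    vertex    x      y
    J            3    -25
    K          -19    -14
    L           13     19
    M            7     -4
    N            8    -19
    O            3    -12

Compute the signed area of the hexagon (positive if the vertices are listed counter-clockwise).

Σ = (-517) + (-179) + (-185) + (-101) + (-39) + (-39) = -1060
Signed area = Σ/2 = -530 (negative ⇒ clockwise traversal).

-530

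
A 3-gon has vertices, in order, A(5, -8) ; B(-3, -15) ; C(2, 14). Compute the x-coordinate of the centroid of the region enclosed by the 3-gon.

4/3

Apply the shoelace (surveyor's) formula. First the cross-terms c_i = x_i·y_{i+1} − x_{i+1}·y_i:
  -99, -12, -86  ⇒  2A = -197, A = -98.5.
Then Σ (x_i + x_{i+1})·c_i = -788, so x̄ = -788 / (6·(-98.5)) = 4/3.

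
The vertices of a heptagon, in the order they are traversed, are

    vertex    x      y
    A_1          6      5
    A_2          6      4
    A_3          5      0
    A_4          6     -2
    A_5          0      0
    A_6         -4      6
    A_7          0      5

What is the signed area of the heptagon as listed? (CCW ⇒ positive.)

-43

Σ = (-6) + (-20) + (-10) + (0) + (0) + (-20) + (-30) = -86
Signed area = Σ/2 = -43 (negative ⇒ clockwise traversal).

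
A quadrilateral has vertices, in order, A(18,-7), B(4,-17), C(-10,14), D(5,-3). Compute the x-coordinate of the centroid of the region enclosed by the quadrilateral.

685/177

Apply the shoelace formula. First the cross-terms c_i = x_i·y_{i+1} − x_{i+1}·y_i:
  -278, -114, -40, 19  ⇒  2A = -413, A = -206.5.
Then Σ (x_i + x_{i+1})·c_i = -4795, so x̄ = -4795 / (6·(-206.5)) = 685/177.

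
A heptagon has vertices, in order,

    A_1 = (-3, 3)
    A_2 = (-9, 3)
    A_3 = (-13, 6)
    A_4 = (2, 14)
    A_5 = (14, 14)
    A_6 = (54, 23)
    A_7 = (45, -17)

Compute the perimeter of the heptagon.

174

|A_1A_2| = √((-6)² + (0)²) = √36 = 6
|A_2A_3| = √((-4)² + (3)²) = √25 = 5
|A_3A_4| = √((15)² + (8)²) = √289 = 17
|A_4A_5| = √((12)² + (0)²) = √144 = 12
|A_5A_6| = √((40)² + (9)²) = √1681 = 41
|A_6A_7| = √((-9)² + (-40)²) = √1681 = 41
|A_7A_1| = √((-48)² + (20)²) = √2704 = 52
Perimeter = 6 + 5 + 17 + 12 + 41 + 41 + 52 = 174.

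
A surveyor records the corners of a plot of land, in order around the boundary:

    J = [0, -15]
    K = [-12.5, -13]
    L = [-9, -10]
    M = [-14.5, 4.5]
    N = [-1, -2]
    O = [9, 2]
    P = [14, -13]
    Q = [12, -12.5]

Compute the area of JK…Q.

Apply the surveyor's formula: 2A = Σ (x_i·y_{i+1} − x_{i+1}·y_i), indices taken mod 8.
Σ = (-187.5) + (8) + (-185.5) + (33.5) + (16) + (-145) + (-19) + (-180) = -659.5
Area = |Σ|/2 = 329.75.

329.75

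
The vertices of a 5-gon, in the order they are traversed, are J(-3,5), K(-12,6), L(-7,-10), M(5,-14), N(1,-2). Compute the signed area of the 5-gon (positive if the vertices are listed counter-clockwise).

Apply the surveyor's formula: 2A = Σ (x_i·y_{i+1} − x_{i+1}·y_i), indices taken mod 5.
Σ = (42) + (162) + (148) + (4) + (-1) = 355
Signed area = Σ/2 = 177.5 (positive ⇒ counter-clockwise traversal).

177.5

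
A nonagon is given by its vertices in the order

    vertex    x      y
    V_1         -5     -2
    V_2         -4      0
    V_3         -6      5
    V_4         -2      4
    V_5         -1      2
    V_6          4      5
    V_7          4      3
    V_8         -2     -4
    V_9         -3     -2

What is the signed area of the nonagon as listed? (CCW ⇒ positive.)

Σ = (-8) + (-20) + (-14) + (0) + (-13) + (-8) + (-10) + (-8) + (-4) = -85
Signed area = Σ/2 = -42.5 (negative ⇒ clockwise traversal).

-42.5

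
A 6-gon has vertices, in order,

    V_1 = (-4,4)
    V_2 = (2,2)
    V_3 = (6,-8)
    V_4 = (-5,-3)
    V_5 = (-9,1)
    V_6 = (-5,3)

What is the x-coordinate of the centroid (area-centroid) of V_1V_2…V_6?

-289/246

Apply the surveyor's formula. First the cross-terms c_i = x_i·y_{i+1} − x_{i+1}·y_i:
  -16, -28, -58, -32, -22, -8  ⇒  2A = -164, A = -82.
Then Σ (x_i + x_{i+1})·c_i = 578, so x̄ = 578 / (6·(-82)) = -289/246.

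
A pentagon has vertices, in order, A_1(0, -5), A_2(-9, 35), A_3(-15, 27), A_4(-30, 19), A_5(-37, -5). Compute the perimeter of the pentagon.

|A_1A_2| = √((-9)² + (40)²) = √1681 = 41
|A_2A_3| = √((-6)² + (-8)²) = √100 = 10
|A_3A_4| = √((-15)² + (-8)²) = √289 = 17
|A_4A_5| = √((-7)² + (-24)²) = √625 = 25
|A_5A_1| = √((37)² + (0)²) = √1369 = 37
Perimeter = 41 + 10 + 17 + 25 + 37 = 130.

130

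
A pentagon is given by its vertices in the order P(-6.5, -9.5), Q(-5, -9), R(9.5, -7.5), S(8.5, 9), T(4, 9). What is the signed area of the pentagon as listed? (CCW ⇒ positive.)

172.125

Apply the shoelace (surveyor's) formula: 2A = Σ (x_i·y_{i+1} − x_{i+1}·y_i), indices taken mod 5.
P→Q: (-6.5)(-9) − (-5)(-9.5) = 11
Q→R: (-5)(-7.5) − (9.5)(-9) = 123
R→S: (9.5)(9) − (8.5)(-7.5) = 149.25
S→T: (8.5)(9) − (4)(9) = 40.5
T→P: (4)(-9.5) − (-6.5)(9) = 20.5
Σ = 344.25
Signed area = Σ/2 = 172.125 (positive ⇒ counter-clockwise traversal).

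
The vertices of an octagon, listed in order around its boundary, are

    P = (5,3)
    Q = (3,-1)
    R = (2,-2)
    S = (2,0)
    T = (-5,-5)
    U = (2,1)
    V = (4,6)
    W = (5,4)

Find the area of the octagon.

15

P→Q: (5)(-1) − (3)(3) = -14
Q→R: (3)(-2) − (2)(-1) = -4
R→S: (2)(0) − (2)(-2) = 4
S→T: (2)(-5) − (-5)(0) = -10
T→U: (-5)(1) − (2)(-5) = 5
U→V: (2)(6) − (4)(1) = 8
V→W: (4)(4) − (5)(6) = -14
W→P: (5)(3) − (5)(4) = -5
Σ = -30
Area = |Σ|/2 = 15.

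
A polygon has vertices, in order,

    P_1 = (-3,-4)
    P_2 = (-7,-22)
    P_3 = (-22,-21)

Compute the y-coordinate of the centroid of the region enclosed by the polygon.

-47/3

Apply the surveyor's formula. First the cross-terms c_i = x_i·y_{i+1} − x_{i+1}·y_i:
  38, -337, 25  ⇒  2A = -274, A = -137.
Then Σ (y_i + y_{i+1})·c_i = 12878, so ȳ = 12878 / (6·(-137)) = -47/3.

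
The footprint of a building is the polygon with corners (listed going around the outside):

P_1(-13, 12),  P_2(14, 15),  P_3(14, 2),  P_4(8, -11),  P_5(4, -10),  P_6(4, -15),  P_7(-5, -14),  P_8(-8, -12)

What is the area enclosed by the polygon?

Apply Gauss's area formula: 2A = Σ (x_i·y_{i+1} − x_{i+1}·y_i), indices taken mod 8.
Σ = (-363) + (-182) + (-170) + (-36) + (-20) + (-131) + (-52) + (-252) = -1206
Area = |Σ|/2 = 603.

603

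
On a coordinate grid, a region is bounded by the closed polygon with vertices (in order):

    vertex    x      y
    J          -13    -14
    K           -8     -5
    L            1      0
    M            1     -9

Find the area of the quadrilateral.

Apply the surveyor's formula: 2A = Σ (x_i·y_{i+1} − x_{i+1}·y_i), indices taken mod 4.
Σ = (-47) + (5) + (-9) + (-131) = -182
Area = |Σ|/2 = 91.

91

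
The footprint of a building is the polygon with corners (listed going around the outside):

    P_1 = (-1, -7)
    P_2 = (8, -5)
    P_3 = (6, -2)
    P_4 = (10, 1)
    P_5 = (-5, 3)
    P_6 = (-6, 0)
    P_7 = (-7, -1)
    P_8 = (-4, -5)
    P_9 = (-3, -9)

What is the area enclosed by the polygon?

112

Apply the shoelace (surveyor's) formula: 2A = Σ (x_i·y_{i+1} − x_{i+1}·y_i), indices taken mod 9.
Σ = (61) + (14) + (26) + (35) + (18) + (6) + (31) + (21) + (12) = 224
Area = |Σ|/2 = 112.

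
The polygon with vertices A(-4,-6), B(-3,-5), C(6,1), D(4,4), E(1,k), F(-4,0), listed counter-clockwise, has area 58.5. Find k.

6

The doubled signed area Σ (x_i y_{i+1} − x_{i+1} y_i) is linear in k.
With k=0 it equals 69; the coefficient of k is 8 (from the two edges through E).
So 8·k + 69 = 2·58.5 = 117 ⇒ k = 6.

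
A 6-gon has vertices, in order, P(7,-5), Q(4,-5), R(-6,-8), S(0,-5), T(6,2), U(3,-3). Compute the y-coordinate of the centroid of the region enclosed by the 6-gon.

Apply the surveyor's formula. First the cross-terms c_i = x_i·y_{i+1} − x_{i+1}·y_i:
  -15, -62, 30, 30, -24, 6  ⇒  2A = -35, A = -17.5.
Then Σ (y_i + y_{i+1})·c_i = 452, so ȳ = 452 / (6·(-17.5)) = -452/105.

-452/105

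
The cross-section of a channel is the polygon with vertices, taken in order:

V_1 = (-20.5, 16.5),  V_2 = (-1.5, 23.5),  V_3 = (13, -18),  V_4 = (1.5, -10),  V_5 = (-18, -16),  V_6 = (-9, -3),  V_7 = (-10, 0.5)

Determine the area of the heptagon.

Apply Gauss's area formula: 2A = Σ (x_i·y_{i+1} − x_{i+1}·y_i), indices taken mod 7.
Σ = (-457) + (-278.5) + (-103) + (-204) + (-90) + (-34.5) + (-154.75) = -1321.75
Area = |Σ|/2 = 660.875.

660.875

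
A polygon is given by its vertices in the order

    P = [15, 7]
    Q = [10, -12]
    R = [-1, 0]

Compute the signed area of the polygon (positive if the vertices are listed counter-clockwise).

-134.5

Σ = (-250) + (-12) + (-7) = -269
Signed area = Σ/2 = -134.5 (negative ⇒ clockwise traversal).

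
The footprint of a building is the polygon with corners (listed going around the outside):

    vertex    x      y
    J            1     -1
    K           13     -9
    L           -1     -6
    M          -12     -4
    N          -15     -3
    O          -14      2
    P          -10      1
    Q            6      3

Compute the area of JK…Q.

Apply the shoelace (surveyor's) formula: 2A = Σ (x_i·y_{i+1} − x_{i+1}·y_i), indices taken mod 8.
J→K: (1)(-9) − (13)(-1) = 4
K→L: (13)(-6) − (-1)(-9) = -87
L→M: (-1)(-4) − (-12)(-6) = -68
M→N: (-12)(-3) − (-15)(-4) = -24
N→O: (-15)(2) − (-14)(-3) = -72
O→P: (-14)(1) − (-10)(2) = 6
P→Q: (-10)(3) − (6)(1) = -36
Q→J: (6)(-1) − (1)(3) = -9
Σ = -286
Area = |Σ|/2 = 143.

143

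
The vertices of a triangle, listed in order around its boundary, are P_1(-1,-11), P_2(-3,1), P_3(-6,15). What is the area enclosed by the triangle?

Apply Gauss's area formula: 2A = Σ (x_i·y_{i+1} − x_{i+1}·y_i), indices taken mod 3.
Σ = (-34) + (-39) + (81) = 8
Area = |Σ|/2 = 4.

4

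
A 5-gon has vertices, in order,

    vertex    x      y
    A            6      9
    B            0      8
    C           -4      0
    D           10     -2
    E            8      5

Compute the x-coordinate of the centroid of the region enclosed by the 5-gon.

496/147

Apply the shoelace formula. First the cross-terms c_i = x_i·y_{i+1} − x_{i+1}·y_i:
  48, 32, 8, 66, 42  ⇒  2A = 196, A = 98.
Then Σ (x_i + x_{i+1})·c_i = 1984, so x̄ = 1984 / (6·98) = 496/147.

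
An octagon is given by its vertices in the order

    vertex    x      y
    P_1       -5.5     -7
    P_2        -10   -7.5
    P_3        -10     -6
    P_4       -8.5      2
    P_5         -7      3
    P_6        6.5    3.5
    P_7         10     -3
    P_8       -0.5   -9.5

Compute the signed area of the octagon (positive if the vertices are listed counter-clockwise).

-185

Σ = (-28.75) + (-15) + (-71) + (-11.5) + (-44) + (-54.5) + (-96.5) + (-48.75) = -370
Signed area = Σ/2 = -185 (negative ⇒ clockwise traversal).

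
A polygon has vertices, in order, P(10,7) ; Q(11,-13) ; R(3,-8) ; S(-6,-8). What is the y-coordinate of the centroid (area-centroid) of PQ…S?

Apply the shoelace (surveyor's) formula. First the cross-terms c_i = x_i·y_{i+1} − x_{i+1}·y_i:
  -207, -49, -72, 38  ⇒  2A = -290, A = -145.
Then Σ (y_i + y_{i+1})·c_i = 3385, so ȳ = 3385 / (6·(-145)) = -677/174.

-677/174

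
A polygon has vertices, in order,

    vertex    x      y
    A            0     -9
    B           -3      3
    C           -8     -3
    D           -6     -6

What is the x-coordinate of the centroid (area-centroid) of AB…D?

-3.8

Apply the shoelace (surveyor's) formula. First the cross-terms c_i = x_i·y_{i+1} − x_{i+1}·y_i:
  -27, 33, 30, 54  ⇒  2A = 90, A = 45.
Then Σ (x_i + x_{i+1})·c_i = -1026, so x̄ = -1026 / (6·45) = -3.8.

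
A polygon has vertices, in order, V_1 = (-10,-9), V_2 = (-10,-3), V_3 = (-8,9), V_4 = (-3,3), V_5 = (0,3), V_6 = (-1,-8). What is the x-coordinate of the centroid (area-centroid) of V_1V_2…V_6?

-503/93

Apply the surveyor's formula. First the cross-terms c_i = x_i·y_{i+1} − x_{i+1}·y_i:
  -60, -114, 3, -9, 3, -71  ⇒  2A = -248, A = -124.
Then Σ (x_i + x_{i+1})·c_i = 4024, so x̄ = 4024 / (6·(-124)) = -503/93.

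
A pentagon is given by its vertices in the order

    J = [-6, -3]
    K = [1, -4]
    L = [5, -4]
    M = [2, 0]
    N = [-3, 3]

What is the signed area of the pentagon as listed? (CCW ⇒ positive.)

42

Apply the surveyor's formula: 2A = Σ (x_i·y_{i+1} − x_{i+1}·y_i), indices taken mod 5.
Σ = (27) + (16) + (8) + (6) + (27) = 84
Signed area = Σ/2 = 42 (positive ⇒ counter-clockwise traversal).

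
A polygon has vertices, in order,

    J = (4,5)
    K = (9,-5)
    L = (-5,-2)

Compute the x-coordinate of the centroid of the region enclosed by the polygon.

8/3

Apply the shoelace formula. First the cross-terms c_i = x_i·y_{i+1} − x_{i+1}·y_i:
  -65, -43, -17  ⇒  2A = -125, A = -62.5.
Then Σ (x_i + x_{i+1})·c_i = -1000, so x̄ = -1000 / (6·(-62.5)) = 8/3.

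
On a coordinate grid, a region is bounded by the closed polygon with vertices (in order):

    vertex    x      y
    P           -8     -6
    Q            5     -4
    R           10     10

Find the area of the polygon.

Σ = (62) + (90) + (20) = 172
Area = |Σ|/2 = 86.

86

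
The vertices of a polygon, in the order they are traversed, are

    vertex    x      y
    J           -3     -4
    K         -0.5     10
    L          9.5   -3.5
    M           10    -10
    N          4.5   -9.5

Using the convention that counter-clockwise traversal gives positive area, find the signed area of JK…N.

Apply the shoelace formula: 2A = Σ (x_i·y_{i+1} − x_{i+1}·y_i), indices taken mod 5.
Σ = (-32) + (-93.25) + (-60) + (-50) + (-46.5) = -281.75
Signed area = Σ/2 = -140.875 (negative ⇒ clockwise traversal).

-140.875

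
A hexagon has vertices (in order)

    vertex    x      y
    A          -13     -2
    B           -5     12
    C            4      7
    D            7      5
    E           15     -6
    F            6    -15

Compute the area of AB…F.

Apply the shoelace formula: 2A = Σ (x_i·y_{i+1} − x_{i+1}·y_i), indices taken mod 6.
Cross-terms: -166, -83, -29, -117, -189, -207  ⇒  Σ = -791
Area = |Σ|/2 = 395.5.

395.5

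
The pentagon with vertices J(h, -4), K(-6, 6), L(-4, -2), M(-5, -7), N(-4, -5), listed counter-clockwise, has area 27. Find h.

1

Write out the shoelace sum; only the two edges meeting at J involve h:
2·Area = [((-4)·(-4) − h·(-5)) + (h·6 − (-6)·(-4))] + 51
       = 11·h + 43 = 54
⇒ h = 1.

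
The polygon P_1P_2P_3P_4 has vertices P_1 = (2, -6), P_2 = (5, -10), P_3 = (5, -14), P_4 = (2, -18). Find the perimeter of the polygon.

26

|P_1P_2| = √((3)² + (-4)²) = √25 = 5
|P_2P_3| = √((0)² + (-4)²) = √16 = 4
|P_3P_4| = √((-3)² + (-4)²) = √25 = 5
|P_4P_1| = √((0)² + (12)²) = √144 = 12
Perimeter = 5 + 4 + 5 + 12 = 26.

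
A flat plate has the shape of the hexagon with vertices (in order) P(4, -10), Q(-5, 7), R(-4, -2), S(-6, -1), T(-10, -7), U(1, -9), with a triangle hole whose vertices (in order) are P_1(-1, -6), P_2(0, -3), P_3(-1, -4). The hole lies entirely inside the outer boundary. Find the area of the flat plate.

80.5

Outer boundary:
P→Q: (4)(7) − (-5)(-10) = -22
Q→R: (-5)(-2) − (-4)(7) = 38
R→S: (-4)(-1) − (-6)(-2) = -8
S→T: (-6)(-7) − (-10)(-1) = 32
T→U: (-10)(-9) − (1)(-7) = 97
U→P: (1)(-10) − (4)(-9) = 26
Σ = 163
Area = |Σ|/2 = 81.5.
Hole:
Σ = (3) + (-3) + (2) = 2
Area = |Σ|/2 = 1.
Net area = 81.5 − 1 = 80.5.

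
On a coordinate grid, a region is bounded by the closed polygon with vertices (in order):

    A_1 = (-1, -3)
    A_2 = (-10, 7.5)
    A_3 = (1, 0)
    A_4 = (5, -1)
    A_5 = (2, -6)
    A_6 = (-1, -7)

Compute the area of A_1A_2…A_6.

Apply the surveyor's formula: 2A = Σ (x_i·y_{i+1} − x_{i+1}·y_i), indices taken mod 6.
A_1→A_2: (-1)(7.5) − (-10)(-3) = -37.5
A_2→A_3: (-10)(0) − (1)(7.5) = -7.5
A_3→A_4: (1)(-1) − (5)(0) = -1
A_4→A_5: (5)(-6) − (2)(-1) = -28
A_5→A_6: (2)(-7) − (-1)(-6) = -20
A_6→A_1: (-1)(-3) − (-1)(-7) = -4
Σ = -98
Area = |Σ|/2 = 49.

49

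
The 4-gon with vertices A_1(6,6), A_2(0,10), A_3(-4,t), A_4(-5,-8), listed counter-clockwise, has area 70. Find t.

-2

Write out the shoelace sum; only the two edges meeting at A_3 involve t:
2·Area = [(0·t − (-4)·10) + ((-4)·(-8) − (-5)·t)] + 78
       = 5·t + 150 = 140
⇒ t = -2.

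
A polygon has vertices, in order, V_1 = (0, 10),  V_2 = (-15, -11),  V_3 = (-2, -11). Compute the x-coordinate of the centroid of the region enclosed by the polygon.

Apply the shoelace formula. First the cross-terms c_i = x_i·y_{i+1} − x_{i+1}·y_i:
  150, 143, -20  ⇒  2A = 273, A = 136.5.
Then Σ (x_i + x_{i+1})·c_i = -4641, so x̄ = -4641 / (6·136.5) = -17/3.

-17/3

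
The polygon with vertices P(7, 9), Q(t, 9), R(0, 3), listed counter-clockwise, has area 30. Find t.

The doubled signed area Σ (x_i y_{i+1} − x_{i+1} y_i) is linear in t.
With t=0 it equals 42; the coefficient of t is -6 (from the two edges through Q).
So -6·t + 42 = 2·30 = 60 ⇒ t = -3.

-3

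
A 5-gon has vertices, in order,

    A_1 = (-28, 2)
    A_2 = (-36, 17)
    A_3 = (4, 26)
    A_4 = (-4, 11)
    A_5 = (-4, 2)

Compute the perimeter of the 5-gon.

|A_1A_2| = √((-8)² + (15)²) = √289 = 17
|A_2A_3| = √((40)² + (9)²) = √1681 = 41
|A_3A_4| = √((-8)² + (-15)²) = √289 = 17
|A_4A_5| = √((0)² + (-9)²) = √81 = 9
|A_5A_1| = √((-24)² + (0)²) = √576 = 24
Perimeter = 17 + 41 + 17 + 9 + 24 = 108.

108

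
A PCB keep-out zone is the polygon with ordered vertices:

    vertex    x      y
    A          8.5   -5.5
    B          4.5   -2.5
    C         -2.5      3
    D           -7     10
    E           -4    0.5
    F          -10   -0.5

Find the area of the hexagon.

Apply the surveyor's formula: 2A = Σ (x_i·y_{i+1} − x_{i+1}·y_i), indices taken mod 6.
Σ = (3.5) + (7.25) + (-4) + (36.5) + (7) + (59.25) = 109.5
Area = |Σ|/2 = 54.75.

54.75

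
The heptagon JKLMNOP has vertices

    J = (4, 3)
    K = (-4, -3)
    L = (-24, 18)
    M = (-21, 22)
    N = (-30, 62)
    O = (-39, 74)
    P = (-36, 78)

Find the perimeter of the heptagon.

190

|JK| = √((-8)² + (-6)²) = √100 = 10
|KL| = √((-20)² + (21)²) = √841 = 29
|LM| = √((3)² + (4)²) = √25 = 5
|MN| = √((-9)² + (40)²) = √1681 = 41
|NO| = √((-9)² + (12)²) = √225 = 15
|OP| = √((3)² + (4)²) = √25 = 5
|PJ| = √((40)² + (-75)²) = √7225 = 85
Perimeter = 10 + 29 + 5 + 41 + 15 + 5 + 85 = 190.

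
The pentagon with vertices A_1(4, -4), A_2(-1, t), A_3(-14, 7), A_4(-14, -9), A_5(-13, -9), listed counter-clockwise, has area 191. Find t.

The doubled signed area Σ (x_i y_{i+1} − x_{i+1} y_i) is linear in t.
With t=0 it equals 310; the coefficient of t is 18 (from the two edges through A_2).
So 18·t + 310 = 2·191 = 382 ⇒ t = 4.

4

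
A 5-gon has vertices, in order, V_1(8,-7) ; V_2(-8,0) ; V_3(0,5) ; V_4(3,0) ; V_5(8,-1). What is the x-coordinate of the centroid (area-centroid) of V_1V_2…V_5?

Apply Gauss's area formula. First the cross-terms c_i = x_i·y_{i+1} − x_{i+1}·y_i:
  -56, -40, -15, -3, -48  ⇒  2A = -162, A = -81.
Then Σ (x_i + x_{i+1})·c_i = -526, so x̄ = -526 / (6·(-81)) = 263/243.

263/243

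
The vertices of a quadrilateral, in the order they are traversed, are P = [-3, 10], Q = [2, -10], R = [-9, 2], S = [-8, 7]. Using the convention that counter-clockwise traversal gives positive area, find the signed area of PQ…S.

Σ = (10) + (-86) + (-47) + (-59) = -182
Signed area = Σ/2 = -91 (negative ⇒ clockwise traversal).

-91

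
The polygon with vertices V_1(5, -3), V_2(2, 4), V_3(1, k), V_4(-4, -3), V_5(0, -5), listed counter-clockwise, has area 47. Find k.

The doubled signed area Σ (x_i y_{i+1} − x_{i+1} y_i) is linear in k.
With k=0 it equals 64; the coefficient of k is 6 (from the two edges through V_3).
So 6·k + 64 = 2·47 = 94 ⇒ k = 5.

5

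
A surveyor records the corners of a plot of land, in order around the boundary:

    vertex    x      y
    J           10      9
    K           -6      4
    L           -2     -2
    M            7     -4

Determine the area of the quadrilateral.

Apply the surveyor's formula: 2A = Σ (x_i·y_{i+1} − x_{i+1}·y_i), indices taken mod 4.
Σ = (94) + (20) + (22) + (103) = 239
Area = |Σ|/2 = 119.5.

119.5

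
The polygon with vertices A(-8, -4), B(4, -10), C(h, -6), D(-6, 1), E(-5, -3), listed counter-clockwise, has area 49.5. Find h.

4

The doubled signed area Σ (x_i y_{i+1} − x_{i+1} y_i) is linear in h.
With h=0 it equals 55; the coefficient of h is 11 (from the two edges through C).
So 11·h + 55 = 2·49.5 = 99 ⇒ h = 4.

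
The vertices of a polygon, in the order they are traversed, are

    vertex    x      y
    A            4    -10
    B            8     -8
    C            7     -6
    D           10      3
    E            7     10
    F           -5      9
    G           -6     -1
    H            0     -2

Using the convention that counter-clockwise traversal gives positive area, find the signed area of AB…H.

Apply the shoelace formula: 2A = Σ (x_i·y_{i+1} − x_{i+1}·y_i), indices taken mod 8.
Σ = (48) + (8) + (81) + (79) + (113) + (59) + (12) + (8) = 408
Signed area = Σ/2 = 204 (positive ⇒ counter-clockwise traversal).

204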